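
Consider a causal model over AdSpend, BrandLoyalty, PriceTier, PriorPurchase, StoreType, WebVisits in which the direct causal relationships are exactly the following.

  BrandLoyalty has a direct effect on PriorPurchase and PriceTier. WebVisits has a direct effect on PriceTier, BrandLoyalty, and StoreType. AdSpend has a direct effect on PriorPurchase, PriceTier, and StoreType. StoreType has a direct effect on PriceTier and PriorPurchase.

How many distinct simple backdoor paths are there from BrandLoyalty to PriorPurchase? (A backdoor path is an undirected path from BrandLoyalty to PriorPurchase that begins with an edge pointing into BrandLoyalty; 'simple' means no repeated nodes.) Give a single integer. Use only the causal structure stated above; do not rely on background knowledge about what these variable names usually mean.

A backdoor path from BrandLoyalty to PriorPurchase is any simple undirected path whose first edge points into BrandLoyalty (i.e. leaves BrandLoyalty via a parent).
Parents of BrandLoyalty: {WebVisits}.
Enumerating:
  P1: BrandLoyalty <- WebVisits -> StoreType <- AdSpend -> PriorPurchase
  P2: BrandLoyalty <- WebVisits -> StoreType -> PriorPurchase
  P3: BrandLoyalty <- WebVisits -> StoreType -> PriceTier <- AdSpend -> PriorPurchase
  P4: BrandLoyalty <- WebVisits -> PriceTier <- AdSpend -> StoreType -> PriorPurchase
  P5: BrandLoyalty <- WebVisits -> PriceTier <- AdSpend -> PriorPurchase
  P6: BrandLoyalty <- WebVisits -> PriceTier <- StoreType <- AdSpend -> PriorPurchase
  P7: BrandLoyalty <- WebVisits -> PriceTier <- StoreType -> PriorPurchase
That exhausts the simple backdoor paths. Count: 7.

7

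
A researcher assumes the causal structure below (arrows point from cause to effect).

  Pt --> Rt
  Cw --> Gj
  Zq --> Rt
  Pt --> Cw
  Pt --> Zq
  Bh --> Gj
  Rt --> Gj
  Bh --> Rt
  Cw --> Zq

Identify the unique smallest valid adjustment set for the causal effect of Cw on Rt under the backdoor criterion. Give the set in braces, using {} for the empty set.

Variables eligible for adjustment (non-descendants of Cw, excluding Cw and Rt): {Bh, Pt}.
Backdoor paths from Cw to Rt:
  P1: Cw <- Pt -> Zq -> Rt
  P2: Cw <- Pt -> Rt
The empty set is not sufficient: P1 (Cw <- Pt -> Zq -> Rt) has no collider blocking it and no conditioned non-collider, so it is open.
Try {Pt}:
  P1: blocked at fork node Pt ∈ conditioning set.
  P2: blocked at fork node Pt ∈ conditioning set.
{Pt} contains no descendant of Cw and blocks every backdoor path.
No other singleton works — e.g. {Bh} leaves P1 open — so {Pt} is the unique smallest valid adjustment set.

{Pt}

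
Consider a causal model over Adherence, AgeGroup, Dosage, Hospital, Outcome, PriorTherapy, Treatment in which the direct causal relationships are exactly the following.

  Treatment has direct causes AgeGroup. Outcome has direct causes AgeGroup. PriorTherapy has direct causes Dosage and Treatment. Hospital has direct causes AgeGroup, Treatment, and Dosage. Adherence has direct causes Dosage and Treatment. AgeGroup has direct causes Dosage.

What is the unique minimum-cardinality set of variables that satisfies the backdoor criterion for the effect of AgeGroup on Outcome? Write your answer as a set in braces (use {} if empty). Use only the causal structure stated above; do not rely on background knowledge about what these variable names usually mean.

{}

Variables eligible for adjustment (non-descendants of AgeGroup, excluding AgeGroup and Outcome): {Dosage}.
Backdoor paths from AgeGroup to Outcome:
  (none)
With no backdoor paths the empty set already satisfies the criterion, and it is trivially minimal.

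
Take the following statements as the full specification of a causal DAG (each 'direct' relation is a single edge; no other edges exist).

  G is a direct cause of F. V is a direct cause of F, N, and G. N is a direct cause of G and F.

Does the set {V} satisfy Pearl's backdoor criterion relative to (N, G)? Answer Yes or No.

Backdoor paths from N to G (paths whose first edge points into N):
  P1: N <- V -> G
  P2: N <- V -> F <- G
Condition 1 (no descendant of N in the set): holds — descendants of N are {F, G}; none are in {V}.
Condition 2 (every backdoor path blocked by {V}):
  P1: blocked at fork node V ∈ conditioning set.
  P2: blocked at fork node V ∈ conditioning set.
{V} satisfies the backdoor criterion.

Yes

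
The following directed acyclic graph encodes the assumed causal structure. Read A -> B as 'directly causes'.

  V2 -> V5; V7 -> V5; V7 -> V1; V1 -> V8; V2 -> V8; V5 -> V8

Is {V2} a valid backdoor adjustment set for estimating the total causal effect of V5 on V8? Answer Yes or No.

No

Backdoor paths from V5 to V8 (paths whose first edge points into V5):
  P1: V5 <- V2 -> V8
  P2: V5 <- V7 -> V1 -> V8
Condition 1 (no descendant of V5 in the set): holds — descendants of V5 are {V8}; none are in {V2}.
Condition 2 (every backdoor path blocked by {V2}):
  P1: blocked at fork node V2 ∈ conditioning set.
  P2: open — no interior node is in the conditioning set.
{V2} does not satisfy the backdoor criterion.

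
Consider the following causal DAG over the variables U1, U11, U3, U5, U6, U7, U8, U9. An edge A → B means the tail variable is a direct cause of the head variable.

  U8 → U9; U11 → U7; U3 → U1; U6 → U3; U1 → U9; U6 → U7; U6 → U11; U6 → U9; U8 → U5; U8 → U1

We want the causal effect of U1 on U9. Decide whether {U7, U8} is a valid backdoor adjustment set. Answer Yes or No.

Backdoor paths from U1 to U9 (paths whose first edge points into U1):
  P1: U1 <- U8 -> U9
  P2: U1 <- U3 <- U6 -> U9
Condition 1 (no descendant of U1 in the set): holds — descendants of U1 are {U9}; none are in {U7, U8}.
Condition 2 (every backdoor path blocked by {U7, U8}):
  P1: blocked at fork node U8 ∈ conditioning set.
  P2: open — no interior node is in the conditioning set.
{U7, U8} does not satisfy the backdoor criterion.

No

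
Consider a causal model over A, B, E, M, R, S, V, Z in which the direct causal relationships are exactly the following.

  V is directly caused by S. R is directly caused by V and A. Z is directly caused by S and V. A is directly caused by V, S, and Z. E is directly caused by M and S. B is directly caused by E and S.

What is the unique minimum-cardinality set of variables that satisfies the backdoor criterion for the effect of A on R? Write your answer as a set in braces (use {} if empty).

Variables eligible for adjustment (non-descendants of A, excluding A and R): {B, E, M, S, V, Z}.
Backdoor paths from A to R:
  P1: A <- S -> V -> R
  P2: A <- S -> Z <- V -> R
  P3: A <- V -> R
  P4: A <- Z <- S -> V -> R
  P5: A <- Z <- V -> R
The empty set is not sufficient: P1 (A <- S -> V -> R) has no collider blocking it and no conditioned non-collider, so it is open.
Try {V}:
  P1: blocked at chain node V ∈ conditioning set.
  P2: blocked at collider Z (neither it nor any descendant is in the conditioning set).
  P3: blocked at fork node V ∈ conditioning set.
  P4: blocked at chain node V ∈ conditioning set.
  P5: blocked at fork node V ∈ conditioning set.
{V} contains no descendant of A and blocks every backdoor path.
No other singleton works — e.g. {S} leaves P3 open — so {V} is the unique smallest valid adjustment set.

{V}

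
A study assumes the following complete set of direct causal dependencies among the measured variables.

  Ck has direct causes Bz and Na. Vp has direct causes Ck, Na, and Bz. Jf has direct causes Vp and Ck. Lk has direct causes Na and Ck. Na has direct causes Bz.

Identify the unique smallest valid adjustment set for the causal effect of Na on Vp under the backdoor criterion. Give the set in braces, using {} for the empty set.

Variables eligible for adjustment (non-descendants of Na, excluding Na and Vp): {Bz}.
Backdoor paths from Na to Vp:
  P1: Na <- Bz -> Ck -> Vp
  P2: Na <- Bz -> Ck -> Jf <- Vp
  P3: Na <- Bz -> Vp
The empty set is not sufficient: P1 (Na <- Bz -> Ck -> Vp) has no collider blocking it and no conditioned non-collider, so it is open.
Try {Bz}:
  P1: blocked at fork node Bz ∈ conditioning set.
  P2: blocked at fork node Bz ∈ conditioning set.
  P3: blocked at fork node Bz ∈ conditioning set.
{Bz} contains no descendant of Na and blocks every backdoor path.
{Bz} is the unique smallest valid adjustment set.

{Bz}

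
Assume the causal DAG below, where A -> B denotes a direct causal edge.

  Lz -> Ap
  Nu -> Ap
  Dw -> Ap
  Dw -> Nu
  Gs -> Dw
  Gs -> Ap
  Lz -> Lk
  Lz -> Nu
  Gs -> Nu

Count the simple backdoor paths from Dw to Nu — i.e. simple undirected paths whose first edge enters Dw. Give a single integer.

A backdoor path from Dw to Nu is any simple undirected path whose first edge points into Dw (i.e. leaves Dw via a parent).
Parents of Dw: {Gs}.
Enumerating:
  P1: Dw <- Gs -> Nu
  P2: Dw <- Gs -> Ap <- Lz -> Nu
  P3: Dw <- Gs -> Ap <- Nu
That exhausts the simple backdoor paths. Count: 3.

3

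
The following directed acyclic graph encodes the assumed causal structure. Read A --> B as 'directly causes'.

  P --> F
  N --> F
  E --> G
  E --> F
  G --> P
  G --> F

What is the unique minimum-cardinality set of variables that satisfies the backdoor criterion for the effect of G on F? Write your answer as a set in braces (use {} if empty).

{E}

Variables eligible for adjustment (non-descendants of G, excluding G and F): {E, N}.
Backdoor paths from G to F:
  P1: G <- E -> F
The empty set is not sufficient: P1 (G <- E -> F) has no collider blocking it and no conditioned non-collider, so it is open.
Try {E}:
  P1: blocked at fork node E ∈ conditioning set.
{E} contains no descendant of G and blocks every backdoor path.
No other singleton works — e.g. {N} leaves P1 open — so {E} is the unique smallest valid adjustment set.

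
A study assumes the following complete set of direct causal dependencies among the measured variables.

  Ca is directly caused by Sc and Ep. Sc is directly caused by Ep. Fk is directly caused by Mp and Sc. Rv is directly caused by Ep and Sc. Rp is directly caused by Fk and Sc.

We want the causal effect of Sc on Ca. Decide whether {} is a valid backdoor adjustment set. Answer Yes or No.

Backdoor paths from Sc to Ca (paths whose first edge points into Sc):
  P1: Sc <- Ep -> Ca
Condition 1 (no descendant of Sc in the set): holds — descendants of Sc are {Ca, Fk, Rp, Rv}; none are in {}.
Condition 2 (every backdoor path blocked by {}):
  P1: open — no interior node is in the conditioning set.
{} does not satisfy the backdoor criterion.

No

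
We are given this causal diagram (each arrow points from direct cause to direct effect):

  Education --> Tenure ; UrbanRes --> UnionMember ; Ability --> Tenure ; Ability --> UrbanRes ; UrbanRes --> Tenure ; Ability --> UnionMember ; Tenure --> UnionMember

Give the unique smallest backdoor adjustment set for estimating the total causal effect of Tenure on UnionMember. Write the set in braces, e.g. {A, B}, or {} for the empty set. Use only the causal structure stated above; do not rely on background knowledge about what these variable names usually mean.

{Ability, UrbanRes}

Variables eligible for adjustment (non-descendants of Tenure, excluding Tenure and UnionMember): {Ability, Education, UrbanRes}.
Backdoor paths from Tenure to UnionMember:
  P1: Tenure <- Ability -> UrbanRes -> UnionMember
  P2: Tenure <- Ability -> UnionMember
  P3: Tenure <- UrbanRes <- Ability -> UnionMember
  P4: Tenure <- UrbanRes -> UnionMember
The empty set is not sufficient: P1 (Tenure <- Ability -> UrbanRes -> UnionMember) has no collider blocking it and no conditioned non-collider, so it is open.
Try {Ability, UrbanRes}:
  P1: blocked at fork node Ability ∈ conditioning set.
  P2: blocked at fork node Ability ∈ conditioning set.
  P3: blocked at chain node UrbanRes ∈ conditioning set.
  P4: blocked at fork node UrbanRes ∈ conditioning set.
{Ability, UrbanRes} contains no descendant of Tenure and blocks every backdoor path.
Every element of {Ability, UrbanRes} is needed (dropping Ability leaves P2 open; dropping UrbanRes leaves P4 open), so no proper subset is valid.
Among all size-2 subsets of the eligible variables, only {Ability, UrbanRes} blocks every backdoor path, so it is the unique smallest valid adjustment set.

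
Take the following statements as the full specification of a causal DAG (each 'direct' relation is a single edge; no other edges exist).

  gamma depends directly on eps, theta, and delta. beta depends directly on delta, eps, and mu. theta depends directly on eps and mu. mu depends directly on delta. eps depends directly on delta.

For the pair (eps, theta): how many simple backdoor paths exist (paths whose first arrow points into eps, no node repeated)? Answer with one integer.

3

A backdoor path from eps to theta is any simple undirected path whose first edge points into eps (i.e. leaves eps via a parent).
Parents of eps: {delta}.
Enumerating:
  P1: eps <- delta -> mu -> theta
  P2: eps <- delta -> beta <- mu -> theta
  P3: eps <- delta -> gamma <- theta
That exhausts the simple backdoor paths. Count: 3.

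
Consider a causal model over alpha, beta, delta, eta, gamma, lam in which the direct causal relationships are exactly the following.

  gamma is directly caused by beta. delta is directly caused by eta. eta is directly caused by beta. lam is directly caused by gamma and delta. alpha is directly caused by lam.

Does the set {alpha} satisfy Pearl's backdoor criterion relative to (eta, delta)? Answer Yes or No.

No

Backdoor paths from eta to delta (paths whose first edge points into eta):
  P1: eta <- beta -> gamma -> lam <- delta
Condition 1 (no descendant of eta in the set): FAILS — alpha is a descendant of eta.
Condition 2 (every backdoor path blocked by {alpha}):
  P1: open — collider(s) lam are conditioned on (or have a conditioned descendant) and no non-collider on the path is in the set.
{alpha} does not satisfy the backdoor criterion.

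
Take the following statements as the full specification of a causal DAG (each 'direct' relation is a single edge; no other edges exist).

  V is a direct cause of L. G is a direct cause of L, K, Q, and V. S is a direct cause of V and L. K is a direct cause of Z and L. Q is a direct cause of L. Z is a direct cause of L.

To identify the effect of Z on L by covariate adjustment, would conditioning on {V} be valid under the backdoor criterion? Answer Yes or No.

No

Backdoor paths from Z to L (paths whose first edge points into Z):
  P1: Z <- K <- G -> Q -> L
  P2: Z <- K <- G -> V <- S -> L
  P3: Z <- K <- G -> V -> L
  P4: Z <- K <- G -> L
  P5: Z <- K -> L
Condition 1 (no descendant of Z in the set): holds — descendants of Z are {L}; none are in {V}.
Condition 2 (every backdoor path blocked by {V}):
  P1: open — no interior node is in the conditioning set.
  P2: open — collider(s) V are conditioned on (or have a conditioned descendant) and no non-collider on the path is in the set.
  P3: blocked at chain node V ∈ conditioning set.
  P4: open — no interior node is in the conditioning set.
  P5: open — no interior node is in the conditioning set.
{V} does not satisfy the backdoor criterion.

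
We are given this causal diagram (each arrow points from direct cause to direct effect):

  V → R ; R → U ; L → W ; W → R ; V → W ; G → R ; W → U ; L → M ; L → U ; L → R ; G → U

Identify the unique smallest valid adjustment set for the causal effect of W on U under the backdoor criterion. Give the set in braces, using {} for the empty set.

{L, V}

Variables eligible for adjustment (non-descendants of W, excluding W and U): {G, L, M, V}.
Backdoor paths from W to U:
  P1: W <- V -> R <- G -> U
  P2: W <- V -> R <- L -> U
  P3: W <- V -> R -> U
  P4: W <- L -> R <- G -> U
  P5: W <- L -> R -> U
  P6: W <- L -> U
The empty set is not sufficient: P3 (W <- V -> R -> U) has no collider blocking it and no conditioned non-collider, so it is open.
Try {L, V}:
  P1: blocked at fork node V ∈ conditioning set.
  P2: blocked at fork node V ∈ conditioning set.
  P3: blocked at fork node V ∈ conditioning set.
  P4: blocked at fork node L ∈ conditioning set.
  P5: blocked at fork node L ∈ conditioning set.
  P6: blocked at fork node L ∈ conditioning set.
{L, V} contains no descendant of W and blocks every backdoor path.
Every element of {L, V} is needed (dropping L leaves P5 open; dropping V leaves P3 open), so no proper subset is valid.
Among all size-2 subsets of the eligible variables, only {L, V} blocks every backdoor path, so it is the unique smallest valid adjustment set.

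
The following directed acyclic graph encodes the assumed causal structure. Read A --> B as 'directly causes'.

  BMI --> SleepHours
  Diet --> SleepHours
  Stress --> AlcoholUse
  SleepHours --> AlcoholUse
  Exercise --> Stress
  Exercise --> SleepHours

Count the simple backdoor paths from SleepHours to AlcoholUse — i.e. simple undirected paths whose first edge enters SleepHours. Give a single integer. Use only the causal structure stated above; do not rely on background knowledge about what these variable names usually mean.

A backdoor path from SleepHours to AlcoholUse is any simple undirected path whose first edge points into SleepHours (i.e. leaves SleepHours via a parent).
Parents of SleepHours: {BMI, Diet, Exercise}.
Enumerating:
  P1: SleepHours <- Exercise -> Stress -> AlcoholUse
That exhausts the simple backdoor paths. Count: 1.

1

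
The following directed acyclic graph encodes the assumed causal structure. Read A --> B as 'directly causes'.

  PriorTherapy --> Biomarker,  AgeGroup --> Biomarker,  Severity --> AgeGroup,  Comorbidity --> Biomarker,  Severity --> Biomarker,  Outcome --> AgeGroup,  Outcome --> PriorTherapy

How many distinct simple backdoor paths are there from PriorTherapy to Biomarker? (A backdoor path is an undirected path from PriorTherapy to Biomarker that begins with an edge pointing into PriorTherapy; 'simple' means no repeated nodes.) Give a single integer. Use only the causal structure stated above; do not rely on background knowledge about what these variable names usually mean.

A backdoor path from PriorTherapy to Biomarker is any simple undirected path whose first edge points into PriorTherapy (i.e. leaves PriorTherapy via a parent).
Parents of PriorTherapy: {Outcome}.
Enumerating:
  P1: PriorTherapy <- Outcome -> AgeGroup <- Severity -> Biomarker
  P2: PriorTherapy <- Outcome -> AgeGroup -> Biomarker
That exhausts the simple backdoor paths. Count: 2.

2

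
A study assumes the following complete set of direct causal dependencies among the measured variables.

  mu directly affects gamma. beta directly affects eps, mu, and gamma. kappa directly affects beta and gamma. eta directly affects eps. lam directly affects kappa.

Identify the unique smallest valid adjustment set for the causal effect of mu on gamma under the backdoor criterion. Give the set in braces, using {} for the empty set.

{beta}

Variables eligible for adjustment (non-descendants of mu, excluding mu and gamma): {beta, eps, eta, kappa, lam}.
Backdoor paths from mu to gamma:
  P1: mu <- beta <- kappa -> gamma
  P2: mu <- beta -> gamma
The empty set is not sufficient: P1 (mu <- beta <- kappa -> gamma) has no collider blocking it and no conditioned non-collider, so it is open.
Try {beta}:
  P1: blocked at chain node beta ∈ conditioning set.
  P2: blocked at fork node beta ∈ conditioning set.
{beta} contains no descendant of mu and blocks every backdoor path.
No other singleton works — e.g. {lam} leaves P1 open — so {beta} is the unique smallest valid adjustment set.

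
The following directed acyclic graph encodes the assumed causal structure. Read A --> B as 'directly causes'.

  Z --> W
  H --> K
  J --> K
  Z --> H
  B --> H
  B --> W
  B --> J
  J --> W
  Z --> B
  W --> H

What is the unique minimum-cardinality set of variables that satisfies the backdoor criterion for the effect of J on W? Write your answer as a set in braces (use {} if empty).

{B}

Variables eligible for adjustment (non-descendants of J, excluding J and W): {B, Z}.
Backdoor paths from J to W:
  P1: J <- B <- Z -> W
  P2: J <- B <- Z -> H <- W
  P3: J <- B -> W
  P4: J <- B -> H <- Z -> W
  P5: J <- B -> H <- W
The empty set is not sufficient: P1 (J <- B <- Z -> W) has no collider blocking it and no conditioned non-collider, so it is open.
Try {B}:
  P1: blocked at chain node B ∈ conditioning set.
  P2: blocked at chain node B ∈ conditioning set.
  P3: blocked at fork node B ∈ conditioning set.
  P4: blocked at fork node B ∈ conditioning set.
  P5: blocked at fork node B ∈ conditioning set.
{B} contains no descendant of J and blocks every backdoor path.
No other singleton works — e.g. {Z} leaves P3 open — so {B} is the unique smallest valid adjustment set.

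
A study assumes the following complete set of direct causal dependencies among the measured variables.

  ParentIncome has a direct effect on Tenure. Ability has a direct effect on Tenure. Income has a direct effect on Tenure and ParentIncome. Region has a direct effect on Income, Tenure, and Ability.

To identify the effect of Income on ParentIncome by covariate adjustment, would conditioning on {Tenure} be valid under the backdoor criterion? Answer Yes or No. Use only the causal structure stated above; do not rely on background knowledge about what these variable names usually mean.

Backdoor paths from Income to ParentIncome (paths whose first edge points into Income):
  P1: Income <- Region -> Ability -> Tenure <- ParentIncome
  P2: Income <- Region -> Tenure <- ParentIncome
Condition 1 (no descendant of Income in the set): FAILS — Tenure is a descendant of Income.
Condition 2 (every backdoor path blocked by {Tenure}):
  P1: open — collider(s) Tenure are conditioned on (or have a conditioned descendant) and no non-collider on the path is in the set.
  P2: open — collider(s) Tenure are conditioned on (or have a conditioned descendant) and no non-collider on the path is in the set.
{Tenure} does not satisfy the backdoor criterion.

No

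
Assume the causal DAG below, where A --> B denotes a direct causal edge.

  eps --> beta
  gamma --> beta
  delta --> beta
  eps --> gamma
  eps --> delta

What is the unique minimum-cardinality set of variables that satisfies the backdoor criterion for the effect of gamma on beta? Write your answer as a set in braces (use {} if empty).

Variables eligible for adjustment (non-descendants of gamma, excluding gamma and beta): {delta, eps}.
Backdoor paths from gamma to beta:
  P1: gamma <- eps -> delta -> beta
  P2: gamma <- eps -> beta
The empty set is not sufficient: P1 (gamma <- eps -> delta -> beta) has no collider blocking it and no conditioned non-collider, so it is open.
Try {eps}:
  P1: blocked at fork node eps ∈ conditioning set.
  P2: blocked at fork node eps ∈ conditioning set.
{eps} contains no descendant of gamma and blocks every backdoor path.
No other singleton works — e.g. {delta} leaves P2 open — so {eps} is the unique smallest valid adjustment set.

{eps}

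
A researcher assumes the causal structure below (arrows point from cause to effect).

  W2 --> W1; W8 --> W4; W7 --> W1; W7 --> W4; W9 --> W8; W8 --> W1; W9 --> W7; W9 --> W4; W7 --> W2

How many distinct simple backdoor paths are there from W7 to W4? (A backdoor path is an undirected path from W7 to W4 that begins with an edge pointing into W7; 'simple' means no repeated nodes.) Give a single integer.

2

A backdoor path from W7 to W4 is any simple undirected path whose first edge points into W7 (i.e. leaves W7 via a parent).
Parents of W7: {W9}.
Enumerating:
  P1: W7 <- W9 -> W8 -> W4
  P2: W7 <- W9 -> W4
That exhausts the simple backdoor paths. Count: 2.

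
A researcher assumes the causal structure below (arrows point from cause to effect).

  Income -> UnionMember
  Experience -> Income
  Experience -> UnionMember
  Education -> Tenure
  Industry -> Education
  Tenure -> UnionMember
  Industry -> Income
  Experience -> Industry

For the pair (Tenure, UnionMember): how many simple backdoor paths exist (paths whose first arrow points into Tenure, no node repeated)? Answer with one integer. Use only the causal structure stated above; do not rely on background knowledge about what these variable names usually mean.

A backdoor path from Tenure to UnionMember is any simple undirected path whose first edge points into Tenure (i.e. leaves Tenure via a parent).
Parents of Tenure: {Education}.
Enumerating:
  P1: Tenure <- Education <- Industry <- Experience -> Income -> UnionMember
  P2: Tenure <- Education <- Industry <- Experience -> UnionMember
  P3: Tenure <- Education <- Industry -> Income <- Experience -> UnionMember
  P4: Tenure <- Education <- Industry -> Income -> UnionMember
That exhausts the simple backdoor paths. Count: 4.

4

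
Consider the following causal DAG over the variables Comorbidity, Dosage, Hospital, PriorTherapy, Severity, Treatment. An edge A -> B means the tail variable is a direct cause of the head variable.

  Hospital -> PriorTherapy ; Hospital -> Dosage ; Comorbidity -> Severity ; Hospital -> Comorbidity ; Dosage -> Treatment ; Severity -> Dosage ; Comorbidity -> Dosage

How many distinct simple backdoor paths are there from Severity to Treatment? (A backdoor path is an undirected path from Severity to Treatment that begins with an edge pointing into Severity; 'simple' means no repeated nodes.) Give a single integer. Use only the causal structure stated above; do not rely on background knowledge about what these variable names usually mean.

2

A backdoor path from Severity to Treatment is any simple undirected path whose first edge points into Severity (i.e. leaves Severity via a parent).
Parents of Severity: {Comorbidity}.
Enumerating:
  P1: Severity <- Comorbidity <- Hospital -> Dosage -> Treatment
  P2: Severity <- Comorbidity -> Dosage -> Treatment
That exhausts the simple backdoor paths. Count: 2.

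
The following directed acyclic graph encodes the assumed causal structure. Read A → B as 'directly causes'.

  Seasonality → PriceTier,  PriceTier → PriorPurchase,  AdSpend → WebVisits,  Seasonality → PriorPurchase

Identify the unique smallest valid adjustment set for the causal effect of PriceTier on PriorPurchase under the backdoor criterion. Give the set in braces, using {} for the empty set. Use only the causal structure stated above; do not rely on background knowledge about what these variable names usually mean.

{Seasonality}

Variables eligible for adjustment (non-descendants of PriceTier, excluding PriceTier and PriorPurchase): {AdSpend, Seasonality, WebVisits}.
Backdoor paths from PriceTier to PriorPurchase:
  P1: PriceTier <- Seasonality -> PriorPurchase
The empty set is not sufficient: P1 (PriceTier <- Seasonality -> PriorPurchase) has no collider blocking it and no conditioned non-collider, so it is open.
Try {Seasonality}:
  P1: blocked at fork node Seasonality ∈ conditioning set.
{Seasonality} contains no descendant of PriceTier and blocks every backdoor path.
No other singleton works — e.g. {AdSpend} leaves P1 open — so {Seasonality} is the unique smallest valid adjustment set.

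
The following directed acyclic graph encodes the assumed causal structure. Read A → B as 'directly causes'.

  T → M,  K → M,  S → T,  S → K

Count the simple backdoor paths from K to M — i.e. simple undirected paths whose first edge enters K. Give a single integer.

1

A backdoor path from K to M is any simple undirected path whose first edge points into K (i.e. leaves K via a parent).
Parents of K: {S}.
Enumerating:
  P1: K <- S -> T -> M
That exhausts the simple backdoor paths. Count: 1.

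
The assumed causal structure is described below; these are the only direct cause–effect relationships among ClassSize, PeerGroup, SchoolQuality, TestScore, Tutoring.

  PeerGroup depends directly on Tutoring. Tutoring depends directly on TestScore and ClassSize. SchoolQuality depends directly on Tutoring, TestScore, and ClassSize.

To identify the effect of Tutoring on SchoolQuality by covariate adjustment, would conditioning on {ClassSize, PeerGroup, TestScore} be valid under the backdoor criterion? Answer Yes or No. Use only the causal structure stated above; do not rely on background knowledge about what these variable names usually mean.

Backdoor paths from Tutoring to SchoolQuality (paths whose first edge points into Tutoring):
  P1: Tutoring <- ClassSize -> SchoolQuality
  P2: Tutoring <- TestScore -> SchoolQuality
Condition 1 (no descendant of Tutoring in the set): FAILS — PeerGroup is a descendant of Tutoring.
Condition 2 (every backdoor path blocked by {ClassSize, PeerGroup, TestScore}):
  P1: blocked at fork node ClassSize ∈ conditioning set.
  P2: blocked at fork node TestScore ∈ conditioning set.
{ClassSize, PeerGroup, TestScore} does not satisfy the backdoor criterion.

No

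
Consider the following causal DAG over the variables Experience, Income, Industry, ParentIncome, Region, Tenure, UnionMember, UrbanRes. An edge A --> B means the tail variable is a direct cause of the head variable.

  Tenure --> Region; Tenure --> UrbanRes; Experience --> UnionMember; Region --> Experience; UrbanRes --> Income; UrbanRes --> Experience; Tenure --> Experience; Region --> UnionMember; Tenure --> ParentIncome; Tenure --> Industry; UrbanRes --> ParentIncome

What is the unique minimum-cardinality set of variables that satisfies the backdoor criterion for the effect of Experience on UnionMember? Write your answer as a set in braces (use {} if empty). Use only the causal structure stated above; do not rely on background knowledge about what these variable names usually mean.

{Region}

Variables eligible for adjustment (non-descendants of Experience, excluding Experience and UnionMember): {Income, Industry, ParentIncome, Region, Tenure, UrbanRes}.
Backdoor paths from Experience to UnionMember:
  P1: Experience <- Tenure -> Region -> UnionMember
  P2: Experience <- UrbanRes <- Tenure -> Region -> UnionMember
  P3: Experience <- UrbanRes -> ParentIncome <- Tenure -> Region -> UnionMember
  P4: Experience <- Region -> UnionMember
The empty set is not sufficient: P1 (Experience <- Tenure -> Region -> UnionMember) has no collider blocking it and no conditioned non-collider, so it is open.
Try {Region}:
  P1: blocked at chain node Region ∈ conditioning set.
  P2: blocked at chain node Region ∈ conditioning set.
  P3: blocked at collider ParentIncome (neither it nor any descendant is in the conditioning set).
  P4: blocked at fork node Region ∈ conditioning set.
{Region} contains no descendant of Experience and blocks every backdoor path.
No other singleton works — e.g. {Tenure} leaves P4 open — so {Region} is the unique smallest valid adjustment set.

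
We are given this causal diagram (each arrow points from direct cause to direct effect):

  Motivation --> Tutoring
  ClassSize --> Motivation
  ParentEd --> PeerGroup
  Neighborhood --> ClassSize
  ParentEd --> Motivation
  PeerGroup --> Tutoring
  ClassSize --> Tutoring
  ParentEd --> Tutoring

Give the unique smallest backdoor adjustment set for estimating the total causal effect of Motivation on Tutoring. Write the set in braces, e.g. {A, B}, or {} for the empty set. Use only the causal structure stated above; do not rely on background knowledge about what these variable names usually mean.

Variables eligible for adjustment (non-descendants of Motivation, excluding Motivation and Tutoring): {ClassSize, Neighborhood, ParentEd, PeerGroup}.
Backdoor paths from Motivation to Tutoring:
  P1: Motivation <- ParentEd -> PeerGroup -> Tutoring
  P2: Motivation <- ParentEd -> Tutoring
  P3: Motivation <- ClassSize -> Tutoring
The empty set is not sufficient: P1 (Motivation <- ParentEd -> PeerGroup -> Tutoring) has no collider blocking it and no conditioned non-collider, so it is open.
Try {ClassSize, ParentEd}:
  P1: blocked at fork node ParentEd ∈ conditioning set.
  P2: blocked at fork node ParentEd ∈ conditioning set.
  P3: blocked at fork node ClassSize ∈ conditioning set.
{ClassSize, ParentEd} contains no descendant of Motivation and blocks every backdoor path.
Every element of {ClassSize, ParentEd} is needed (dropping ClassSize leaves P3 open; dropping ParentEd leaves P1 open), so no proper subset is valid.
Among all size-2 subsets of the eligible variables, only {ClassSize, ParentEd} blocks every backdoor path, so it is the unique smallest valid adjustment set.

{ClassSize, ParentEd}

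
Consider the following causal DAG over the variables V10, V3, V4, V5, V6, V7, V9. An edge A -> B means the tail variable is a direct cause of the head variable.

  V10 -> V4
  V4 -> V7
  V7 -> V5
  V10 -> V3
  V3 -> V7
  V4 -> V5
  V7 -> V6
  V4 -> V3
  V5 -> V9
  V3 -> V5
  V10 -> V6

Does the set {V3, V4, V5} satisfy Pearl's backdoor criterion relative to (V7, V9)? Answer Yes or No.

No

Backdoor paths from V7 to V9 (paths whose first edge points into V7):
  P1: V7 <- V4 <- V10 -> V3 -> V5 -> V9
  P2: V7 <- V4 -> V3 -> V5 -> V9
  P3: V7 <- V4 -> V5 -> V9
  P4: V7 <- V3 <- V10 -> V4 -> V5 -> V9
  P5: V7 <- V3 <- V4 -> V5 -> V9
  P6: V7 <- V3 -> V5 -> V9
Condition 1 (no descendant of V7 in the set): FAILS — V5 is a descendant of V7.
Condition 2 (every backdoor path blocked by {V3, V4, V5}):
  P1: blocked at chain node V4 ∈ conditioning set.
  P2: blocked at fork node V4 ∈ conditioning set.
  P3: blocked at fork node V4 ∈ conditioning set.
  P4: blocked at chain node V3 ∈ conditioning set.
  P5: blocked at chain node V3 ∈ conditioning set.
  P6: blocked at fork node V3 ∈ conditioning set.
{V3, V4, V5} does not satisfy the backdoor criterion.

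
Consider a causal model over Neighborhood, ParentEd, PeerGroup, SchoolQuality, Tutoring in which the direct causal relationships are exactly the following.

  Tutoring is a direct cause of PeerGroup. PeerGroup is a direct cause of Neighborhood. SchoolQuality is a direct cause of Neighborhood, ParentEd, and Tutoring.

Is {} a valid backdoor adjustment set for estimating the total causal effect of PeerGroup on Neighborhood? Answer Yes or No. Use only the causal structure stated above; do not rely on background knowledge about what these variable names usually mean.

No

Backdoor paths from PeerGroup to Neighborhood (paths whose first edge points into PeerGroup):
  P1: PeerGroup <- Tutoring <- SchoolQuality -> Neighborhood
Condition 1 (no descendant of PeerGroup in the set): holds — descendants of PeerGroup are {Neighborhood}; none are in {}.
Condition 2 (every backdoor path blocked by {}):
  P1: open — no interior node is in the conditioning set.
{} does not satisfy the backdoor criterion.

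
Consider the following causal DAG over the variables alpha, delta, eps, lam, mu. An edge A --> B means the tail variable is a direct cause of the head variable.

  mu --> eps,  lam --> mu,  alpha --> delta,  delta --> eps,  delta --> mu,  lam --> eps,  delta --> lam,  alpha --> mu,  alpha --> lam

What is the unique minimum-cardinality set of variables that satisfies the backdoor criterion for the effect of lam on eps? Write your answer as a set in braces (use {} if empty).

Variables eligible for adjustment (non-descendants of lam, excluding lam and eps): {alpha, delta}.
Backdoor paths from lam to eps:
  P1: lam <- alpha -> delta -> mu -> eps
  P2: lam <- alpha -> delta -> eps
  P3: lam <- alpha -> mu <- delta -> eps
  P4: lam <- alpha -> mu -> eps
  P5: lam <- delta <- alpha -> mu -> eps
  P6: lam <- delta -> mu -> eps
  P7: lam <- delta -> eps
The empty set is not sufficient: P1 (lam <- alpha -> delta -> mu -> eps) has no collider blocking it and no conditioned non-collider, so it is open.
Try {alpha, delta}:
  P1: blocked at fork node alpha ∈ conditioning set.
  P2: blocked at fork node alpha ∈ conditioning set.
  P3: blocked at fork node alpha ∈ conditioning set.
  P4: blocked at fork node alpha ∈ conditioning set.
  P5: blocked at chain node delta ∈ conditioning set.
  P6: blocked at fork node delta ∈ conditioning set.
  P7: blocked at fork node delta ∈ conditioning set.
{alpha, delta} contains no descendant of lam and blocks every backdoor path.
Every element of {alpha, delta} is needed (dropping alpha leaves P4 open; dropping delta leaves P6 open), so no proper subset is valid.
Among all size-2 subsets of the eligible variables, only {alpha, delta} blocks every backdoor path, so it is the unique smallest valid adjustment set.

{alpha, delta}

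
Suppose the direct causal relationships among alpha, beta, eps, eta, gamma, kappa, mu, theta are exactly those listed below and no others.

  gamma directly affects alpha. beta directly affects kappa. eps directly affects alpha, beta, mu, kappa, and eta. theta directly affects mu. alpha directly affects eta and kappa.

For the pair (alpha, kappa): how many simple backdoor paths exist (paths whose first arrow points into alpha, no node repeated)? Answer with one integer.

A backdoor path from alpha to kappa is any simple undirected path whose first edge points into alpha (i.e. leaves alpha via a parent).
Parents of alpha: {eps, gamma}.
Enumerating:
  P1: alpha <- eps -> beta -> kappa
  P2: alpha <- eps -> kappa
That exhausts the simple backdoor paths. Count: 2.

2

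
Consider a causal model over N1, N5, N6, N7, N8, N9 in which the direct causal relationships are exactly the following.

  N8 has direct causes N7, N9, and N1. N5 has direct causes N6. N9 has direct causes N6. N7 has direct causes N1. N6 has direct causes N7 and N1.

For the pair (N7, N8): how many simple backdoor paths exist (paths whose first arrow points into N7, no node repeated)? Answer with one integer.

A backdoor path from N7 to N8 is any simple undirected path whose first edge points into N7 (i.e. leaves N7 via a parent).
Parents of N7: {N1}.
Enumerating:
  P1: N7 <- N1 -> N6 -> N9 -> N8
  P2: N7 <- N1 -> N8
That exhausts the simple backdoor paths. Count: 2.

2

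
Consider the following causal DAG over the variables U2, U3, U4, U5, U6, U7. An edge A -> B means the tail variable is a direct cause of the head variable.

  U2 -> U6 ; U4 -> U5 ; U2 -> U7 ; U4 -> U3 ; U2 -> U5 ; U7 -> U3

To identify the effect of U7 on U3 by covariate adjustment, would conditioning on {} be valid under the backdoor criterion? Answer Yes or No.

Backdoor paths from U7 to U3 (paths whose first edge points into U7):
  P1: U7 <- U2 -> U5 <- U4 -> U3
Condition 1 (no descendant of U7 in the set): holds — descendants of U7 are {U3}; none are in {}.
Condition 2 (every backdoor path blocked by {}):
  P1: blocked at collider U5 (neither it nor any descendant is in the conditioning set).
{} satisfies the backdoor criterion.

Yes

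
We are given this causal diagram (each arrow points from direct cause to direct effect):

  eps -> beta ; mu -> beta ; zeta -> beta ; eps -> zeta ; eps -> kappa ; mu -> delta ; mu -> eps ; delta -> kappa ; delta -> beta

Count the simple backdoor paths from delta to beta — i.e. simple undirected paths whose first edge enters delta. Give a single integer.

A backdoor path from delta to beta is any simple undirected path whose first edge points into delta (i.e. leaves delta via a parent).
Parents of delta: {mu}.
Enumerating:
  P1: delta <- mu -> eps -> zeta -> beta
  P2: delta <- mu -> eps -> beta
  P3: delta <- mu -> beta
That exhausts the simple backdoor paths. Count: 3.

3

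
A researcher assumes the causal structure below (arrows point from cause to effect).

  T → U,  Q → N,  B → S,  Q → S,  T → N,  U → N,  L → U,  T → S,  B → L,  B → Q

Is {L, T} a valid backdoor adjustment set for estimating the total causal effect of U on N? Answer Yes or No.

Backdoor paths from U to N (paths whose first edge points into U):
  P1: U <- T -> N
  P2: U <- T -> S <- B -> Q -> N
  P3: U <- T -> S <- Q -> N
  P4: U <- L <- B -> Q -> N
  P5: U <- L <- B -> Q -> S <- T -> N
  P6: U <- L <- B -> S <- T -> N
  P7: U <- L <- B -> S <- Q -> N
Condition 1 (no descendant of U in the set): holds — descendants of U are {N}; none are in {L, T}.
Condition 2 (every backdoor path blocked by {L, T}):
  P1: blocked at fork node T ∈ conditioning set.
  P2: blocked at fork node T ∈ conditioning set.
  P3: blocked at fork node T ∈ conditioning set.
  P4: blocked at chain node L ∈ conditioning set.
  P5: blocked at chain node L ∈ conditioning set.
  P6: blocked at chain node L ∈ conditioning set.
  P7: blocked at chain node L ∈ conditioning set.
{L, T} satisfies the backdoor criterion.

Yes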